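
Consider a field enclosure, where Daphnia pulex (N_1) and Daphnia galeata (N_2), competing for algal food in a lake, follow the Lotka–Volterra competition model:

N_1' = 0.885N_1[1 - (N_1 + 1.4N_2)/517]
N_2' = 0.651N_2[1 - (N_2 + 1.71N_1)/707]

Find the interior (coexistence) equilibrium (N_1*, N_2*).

Setting both brackets to zero gives the nullclines N_1 + 1.4N_2 = 517 and 1.71N_1 + N_2 = 707.
Substituting N_2 = 707 - 1.71N_1 into the first: N_1(1 - 1.4·1.71) = 517 - 1.4·707.
So N_1* = -473/-1.39 = 339, and then N_2* = 707 - 1.71·339 = 127.

N_1* ≈ 339, N_2* ≈ 127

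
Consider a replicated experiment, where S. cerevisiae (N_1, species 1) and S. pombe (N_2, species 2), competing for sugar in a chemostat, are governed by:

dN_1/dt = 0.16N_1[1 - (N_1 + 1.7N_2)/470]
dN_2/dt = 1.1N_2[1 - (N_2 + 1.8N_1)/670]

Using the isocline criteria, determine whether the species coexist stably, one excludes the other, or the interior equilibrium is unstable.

Compare the nullcline intercepts: K1/α12 = 470/1.7 = 276 < K2 = 670; K2/α21 = 670/1.8 = 372 < K1 = 470.
Since both are reversed, neither can invade when rare; the interior point is a saddle.

unstable coexistence (outcome depends on initial conditions)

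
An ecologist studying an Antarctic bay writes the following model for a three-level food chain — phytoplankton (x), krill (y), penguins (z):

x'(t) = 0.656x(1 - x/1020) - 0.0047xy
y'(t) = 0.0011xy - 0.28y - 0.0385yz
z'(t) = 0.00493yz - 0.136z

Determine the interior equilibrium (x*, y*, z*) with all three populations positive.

From dz/dt = 0: 0.00493y* = 0.136, so y* = 27.6.
From dx/dt = 0: 0.656(1 - x*/1020) = 0.0047·27.6, giving x* = 1020·(1 - 0.198) = 818.
From dy/dt = 0: 0.0011·818 - 0.28 = 0.0385z*, so z* = 0.62/0.0385 = 16.1.

x* ≈ 818, y* ≈ 27.6, z* ≈ 16.1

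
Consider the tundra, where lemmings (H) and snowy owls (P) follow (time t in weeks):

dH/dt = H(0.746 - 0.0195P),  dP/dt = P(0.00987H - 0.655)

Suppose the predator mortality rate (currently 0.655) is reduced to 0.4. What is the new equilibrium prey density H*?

At the interior fixed point, setting dP/dt = 0 with P > 0 fixes H* = (predator death rate)/(HP coefficient) — independent of the other coefficients.
With the change, H* = 0.4/0.00987 = 40.5; it falls from 66.4.

H* ≈ 40.5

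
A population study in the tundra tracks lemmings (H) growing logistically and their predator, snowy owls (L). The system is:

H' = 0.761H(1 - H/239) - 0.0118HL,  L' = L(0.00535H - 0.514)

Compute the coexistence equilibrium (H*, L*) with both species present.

From dL/dt = 0 with L > 0: 0.00535H* = 0.514, so H* = 96.1.
Substitute into dH/dt = 0: 0.761(1 - 96.1/239) = 0.0118L*.
The bracket is 0.598, giving L* = 0.455/0.0118 = 38.6.

H* ≈ 96.1, L* ≈ 38.6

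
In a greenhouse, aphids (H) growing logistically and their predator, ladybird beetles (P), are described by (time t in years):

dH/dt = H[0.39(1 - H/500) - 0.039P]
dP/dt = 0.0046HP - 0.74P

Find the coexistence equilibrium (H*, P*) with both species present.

From dP/dt = 0 with P > 0: 0.0046H* = 0.74, so H* = 161.
Substitute into dH/dt = 0: 0.39(1 - 161/500) = 0.039P*.
The bracket is 0.678, giving P* = 0.265/0.039 = 6.78.

H* ≈ 161, P* ≈ 6.78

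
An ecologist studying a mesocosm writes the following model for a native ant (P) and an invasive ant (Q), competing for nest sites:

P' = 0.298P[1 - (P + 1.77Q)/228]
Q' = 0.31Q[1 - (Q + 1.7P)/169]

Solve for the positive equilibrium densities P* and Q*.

P* ≈ 35.4, Q* ≈ 109

Setting both brackets to zero gives the nullclines P + 1.77Q = 228 and 1.7P + Q = 169.
Substituting Q = 169 - 1.7P into the first: P(1 - 1.77·1.7) = 228 - 1.77·169.
So P* = -71.1/-2.01 = 35.4, and then Q* = 169 - 1.7·35.4 = 109.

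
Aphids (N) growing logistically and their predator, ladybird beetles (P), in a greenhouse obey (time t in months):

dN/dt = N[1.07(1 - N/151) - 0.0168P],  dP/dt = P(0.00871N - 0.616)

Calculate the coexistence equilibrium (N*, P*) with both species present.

From dP/dt = 0 with P > 0: 0.00871N* = 0.616, so N* = 70.7.
Substitute into dN/dt = 0: 1.07(1 - 70.7/151) = 0.0168P*.
The bracket is 0.532, giving P* = 0.569/0.0168 = 33.9.

N* ≈ 70.7, P* ≈ 33.9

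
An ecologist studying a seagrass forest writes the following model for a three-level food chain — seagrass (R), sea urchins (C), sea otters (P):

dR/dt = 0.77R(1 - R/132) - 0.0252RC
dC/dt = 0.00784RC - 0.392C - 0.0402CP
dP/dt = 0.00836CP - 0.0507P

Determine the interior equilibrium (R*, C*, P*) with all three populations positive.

R* ≈ 106, C* ≈ 6.06, P* ≈ 10.9

From dP/dt = 0: 0.00836C* = 0.0507, so C* = 6.06.
From dR/dt = 0: 0.77(1 - R*/132) = 0.0252·6.06, giving R* = 132·(1 - 0.198) = 106.
From dC/dt = 0: 0.00784·106 - 0.392 = 0.0402P*, so P* = 0.437/0.0402 = 10.9.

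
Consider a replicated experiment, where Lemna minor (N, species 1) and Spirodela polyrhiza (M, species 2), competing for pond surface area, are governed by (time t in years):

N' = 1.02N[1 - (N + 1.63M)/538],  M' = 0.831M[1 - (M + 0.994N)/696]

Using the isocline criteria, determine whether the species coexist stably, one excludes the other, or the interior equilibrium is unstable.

species 2 excludes species 1

Compare the nullcline intercepts: K1/α12 = 538/1.63 = 330 < K2 = 696; K2/α21 = 696/0.994 = 700 > K1 = 538.
Since the inequalities point opposite ways, species 2 can invade but species 1 cannot.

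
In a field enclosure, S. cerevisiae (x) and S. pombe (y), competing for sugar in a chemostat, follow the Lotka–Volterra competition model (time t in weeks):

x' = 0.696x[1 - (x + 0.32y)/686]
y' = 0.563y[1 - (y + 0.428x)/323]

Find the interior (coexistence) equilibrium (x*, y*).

x* ≈ 675, y* ≈ 34.1

Setting both brackets to zero gives the nullclines x + 0.32y = 686 and 0.428x + y = 323.
Substituting y = 323 - 0.428x into the first: x(1 - 0.32·0.428) = 686 - 0.32·323.
So x* = 583/0.863 = 675, and then y* = 323 - 0.428·675 = 34.1.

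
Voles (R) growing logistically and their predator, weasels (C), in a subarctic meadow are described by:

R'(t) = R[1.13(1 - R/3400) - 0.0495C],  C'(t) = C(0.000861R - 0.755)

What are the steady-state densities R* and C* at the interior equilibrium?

R* ≈ 877, C* ≈ 16.9

From dC/dt = 0 with C > 0: 0.000861R* = 0.755, so R* = 877.
Substitute into dR/dt = 0: 1.13(1 - 877/3400) = 0.0495C*.
The bracket is 0.742, giving C* = 0.839/0.0495 = 16.9.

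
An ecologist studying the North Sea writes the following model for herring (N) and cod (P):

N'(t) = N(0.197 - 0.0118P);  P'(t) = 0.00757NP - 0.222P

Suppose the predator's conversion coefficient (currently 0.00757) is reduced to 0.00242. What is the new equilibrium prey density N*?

N* ≈ 91.7

At the interior fixed point, setting dP/dt = 0 with P > 0 fixes N* = (predator death rate)/(NP coefficient) — independent of the other coefficients.
With the change, N* = 0.222/0.00242 = 91.7; it rises from 29.3.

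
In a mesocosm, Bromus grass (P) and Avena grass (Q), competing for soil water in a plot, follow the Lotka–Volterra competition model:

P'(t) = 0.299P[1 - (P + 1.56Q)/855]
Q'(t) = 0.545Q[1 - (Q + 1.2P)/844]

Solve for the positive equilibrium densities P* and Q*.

P* ≈ 529, Q* ≈ 209

Setting both brackets to zero gives the nullclines P + 1.56Q = 855 and 1.2P + Q = 844.
Substituting Q = 844 - 1.2P into the first: P(1 - 1.56·1.2) = 855 - 1.56·844.
So P* = -462/-0.872 = 529, and then Q* = 844 - 1.2·529 = 209.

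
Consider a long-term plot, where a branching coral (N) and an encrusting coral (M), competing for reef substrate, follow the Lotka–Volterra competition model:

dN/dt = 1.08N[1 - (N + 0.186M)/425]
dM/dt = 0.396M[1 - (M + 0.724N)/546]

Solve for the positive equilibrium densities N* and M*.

N* ≈ 374, M* ≈ 275

Setting both brackets to zero gives the nullclines N + 0.186M = 425 and 0.724N + M = 546.
Substituting M = 546 - 0.724N into the first: N(1 - 0.186·0.724) = 425 - 0.186·546.
So N* = 323/0.865 = 374, and then M* = 546 - 0.724·374 = 275.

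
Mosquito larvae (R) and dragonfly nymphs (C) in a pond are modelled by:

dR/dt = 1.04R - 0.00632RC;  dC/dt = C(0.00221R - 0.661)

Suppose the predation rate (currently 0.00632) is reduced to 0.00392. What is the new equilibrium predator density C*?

C* ≈ 265

At the interior fixed point, setting dR/dt = 0 with R > 0 fixes C* = (prey growth rate)/(RC coefficient) — independent of the other coefficients.
With the change, C* = 1.04/0.00392 = 265; it rises from 165.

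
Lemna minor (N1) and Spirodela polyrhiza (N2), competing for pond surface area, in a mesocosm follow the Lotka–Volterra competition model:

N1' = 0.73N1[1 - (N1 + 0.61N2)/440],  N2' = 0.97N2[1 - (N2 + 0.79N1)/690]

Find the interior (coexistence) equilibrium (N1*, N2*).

Setting both brackets to zero gives the nullclines N1 + 0.61N2 = 440 and 0.79N1 + N2 = 690.
Substituting N2 = 690 - 0.79N1 into the first: N1(1 - 0.61·0.79) = 440 - 0.61·690.
So N1* = 19.1/0.518 = 36.9, and then N2* = 690 - 0.79·36.9 = 661.

N1* ≈ 36.9, N2* ≈ 661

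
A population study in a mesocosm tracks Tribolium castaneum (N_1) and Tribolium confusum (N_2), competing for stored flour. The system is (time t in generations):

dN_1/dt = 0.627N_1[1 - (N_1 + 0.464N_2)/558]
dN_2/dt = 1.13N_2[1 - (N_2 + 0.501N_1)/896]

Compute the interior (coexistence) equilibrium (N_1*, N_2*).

N_1* ≈ 185, N_2* ≈ 803

Setting both brackets to zero gives the nullclines N_1 + 0.464N_2 = 558 and 0.501N_1 + N_2 = 896.
Substituting N_2 = 896 - 0.501N_1 into the first: N_1(1 - 0.464·0.501) = 558 - 0.464·896.
So N_1* = 142/0.768 = 185, and then N_2* = 896 - 0.501·185 = 803.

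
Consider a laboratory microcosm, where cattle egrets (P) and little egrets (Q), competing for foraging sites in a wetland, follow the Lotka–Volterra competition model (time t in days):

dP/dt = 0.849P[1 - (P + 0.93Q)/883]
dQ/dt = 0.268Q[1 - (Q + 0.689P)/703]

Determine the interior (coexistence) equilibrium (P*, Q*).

Setting both brackets to zero gives the nullclines P + 0.93Q = 883 and 0.689P + Q = 703.
Substituting Q = 703 - 0.689P into the first: P(1 - 0.93·0.689) = 883 - 0.93·703.
So P* = 229/0.359 = 638, and then Q* = 703 - 0.689·638 = 263.

P* ≈ 638, Q* ≈ 263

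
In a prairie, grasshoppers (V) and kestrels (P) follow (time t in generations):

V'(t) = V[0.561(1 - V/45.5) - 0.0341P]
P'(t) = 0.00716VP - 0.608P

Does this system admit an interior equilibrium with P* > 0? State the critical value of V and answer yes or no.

The predator equation gives dP/dt > 0 only when V > 0.608/0.00716 = 84.9.
Without the predator, V → K = 45.5. Since 45.5 < 84.9, the predator cannot invade.

Threshold V = 84.9; K < 84.9, so no, the predator goes extinct.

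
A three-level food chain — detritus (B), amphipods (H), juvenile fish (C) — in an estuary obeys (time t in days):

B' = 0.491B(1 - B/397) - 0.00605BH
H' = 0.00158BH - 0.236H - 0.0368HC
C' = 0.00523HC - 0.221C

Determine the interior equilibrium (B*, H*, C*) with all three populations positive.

B* ≈ 190, H* ≈ 42.3, C* ≈ 1.76

From dC/dt = 0: 0.00523H* = 0.221, so H* = 42.3.
From dB/dt = 0: 0.491(1 - B*/397) = 0.00605·42.3, giving B* = 397·(1 - 0.521) = 190.
From dH/dt = 0: 0.00158·190 - 0.236 = 0.0368C*, so C* = 0.0647/0.0368 = 1.76.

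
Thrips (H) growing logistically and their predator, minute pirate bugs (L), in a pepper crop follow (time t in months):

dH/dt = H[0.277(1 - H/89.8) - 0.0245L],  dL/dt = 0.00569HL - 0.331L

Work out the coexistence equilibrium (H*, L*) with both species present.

H* ≈ 58.2, L* ≈ 3.98

From dL/dt = 0 with L > 0: 0.00569H* = 0.331, so H* = 58.2.
Substitute into dH/dt = 0: 0.277(1 - 58.2/89.8) = 0.0245L*.
The bracket is 0.352, giving L* = 0.0976/0.0245 = 3.98.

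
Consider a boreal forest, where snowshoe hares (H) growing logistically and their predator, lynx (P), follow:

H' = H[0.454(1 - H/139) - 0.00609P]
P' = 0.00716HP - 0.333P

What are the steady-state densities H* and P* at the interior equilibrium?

H* ≈ 46.5, P* ≈ 49.6

From dP/dt = 0 with P > 0: 0.00716H* = 0.333, so H* = 46.5.
Substitute into dH/dt = 0: 0.454(1 - 46.5/139) = 0.00609P*.
The bracket is 0.665, giving P* = 0.302/0.00609 = 49.6.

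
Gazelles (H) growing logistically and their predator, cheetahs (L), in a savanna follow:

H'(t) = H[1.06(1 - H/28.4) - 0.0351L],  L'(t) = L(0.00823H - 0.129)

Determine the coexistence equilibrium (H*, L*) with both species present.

From dL/dt = 0 with L > 0: 0.00823H* = 0.129, so H* = 15.7.
Substitute into dH/dt = 0: 1.06(1 - 15.7/28.4) = 0.0351L*.
The bracket is 0.448, giving L* = 0.475/0.0351 = 13.5.

H* ≈ 15.7, L* ≈ 13.5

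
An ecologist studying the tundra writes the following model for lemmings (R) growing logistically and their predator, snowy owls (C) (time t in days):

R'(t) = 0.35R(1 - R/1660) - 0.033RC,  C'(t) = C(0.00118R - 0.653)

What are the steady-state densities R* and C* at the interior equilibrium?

From dC/dt = 0 with C > 0: 0.00118R* = 0.653, so R* = 553.
Substitute into dR/dt = 0: 0.35(1 - 553/1660) = 0.033C*.
The bracket is 0.667, giving C* = 0.233/0.033 = 7.07.

R* ≈ 553, C* ≈ 7.07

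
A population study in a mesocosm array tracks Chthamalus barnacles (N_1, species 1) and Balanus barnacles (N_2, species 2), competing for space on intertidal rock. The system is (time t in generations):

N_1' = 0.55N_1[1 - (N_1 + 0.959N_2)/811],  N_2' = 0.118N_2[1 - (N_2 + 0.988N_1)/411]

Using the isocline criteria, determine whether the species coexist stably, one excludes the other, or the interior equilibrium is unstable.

species 1 excludes species 2

Compare the nullcline intercepts: K1/α12 = 811/0.959 = 846 > K2 = 411; K2/α21 = 411/0.988 = 416 < K1 = 811.
Since the inequalities point opposite ways, species 1 can invade but species 2 cannot.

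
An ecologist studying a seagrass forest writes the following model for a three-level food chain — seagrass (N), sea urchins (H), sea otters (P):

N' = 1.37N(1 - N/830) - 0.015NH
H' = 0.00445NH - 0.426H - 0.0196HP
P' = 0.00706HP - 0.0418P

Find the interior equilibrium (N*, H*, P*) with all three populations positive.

From dP/dt = 0: 0.00706H* = 0.0418, so H* = 5.92.
From dN/dt = 0: 1.37(1 - N*/830) = 0.015·5.92, giving N* = 830·(1 - 0.0648) = 776.
From dH/dt = 0: 0.00445·776 - 0.426 = 0.0196P*, so P* = 3.03/0.0196 = 154.

N* ≈ 776, H* ≈ 5.92, P* ≈ 154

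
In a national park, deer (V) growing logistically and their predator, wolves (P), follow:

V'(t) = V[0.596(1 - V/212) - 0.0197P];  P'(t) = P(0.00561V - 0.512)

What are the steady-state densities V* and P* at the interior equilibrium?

V* ≈ 91.3, P* ≈ 17.2

From dP/dt = 0 with P > 0: 0.00561V* = 0.512, so V* = 91.3.
Substitute into dV/dt = 0: 0.596(1 - 91.3/212) = 0.0197P*.
The bracket is 0.57, giving P* = 0.339/0.0197 = 17.2.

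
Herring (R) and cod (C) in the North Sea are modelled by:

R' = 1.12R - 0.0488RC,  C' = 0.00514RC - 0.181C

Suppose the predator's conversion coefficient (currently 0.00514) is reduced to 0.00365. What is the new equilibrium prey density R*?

At the interior fixed point, setting dC/dt = 0 with C > 0 fixes R* = (predator death rate)/(RC coefficient) — independent of the other coefficients.
With the change, R* = 0.181/0.00365 = 49.6; it rises from 35.2.

R* ≈ 49.6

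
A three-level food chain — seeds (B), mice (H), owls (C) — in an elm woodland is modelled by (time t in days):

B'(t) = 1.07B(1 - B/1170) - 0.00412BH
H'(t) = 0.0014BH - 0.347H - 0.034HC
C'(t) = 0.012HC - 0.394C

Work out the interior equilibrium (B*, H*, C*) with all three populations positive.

From dC/dt = 0: 0.012H* = 0.394, so H* = 32.8.
From dB/dt = 0: 1.07(1 - B*/1170) = 0.00412·32.8, giving B* = 1170·(1 - 0.126) = 1020.
From dH/dt = 0: 0.0014·1020 - 0.347 = 0.034C*, so C* = 1.08/0.034 = 31.9.

B* ≈ 1020, H* ≈ 32.8, C* ≈ 31.9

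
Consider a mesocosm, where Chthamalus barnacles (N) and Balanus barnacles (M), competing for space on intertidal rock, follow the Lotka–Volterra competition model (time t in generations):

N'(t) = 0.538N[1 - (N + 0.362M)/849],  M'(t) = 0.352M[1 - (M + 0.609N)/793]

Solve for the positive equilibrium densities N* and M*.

N* ≈ 721, M* ≈ 354

Setting both brackets to zero gives the nullclines N + 0.362M = 849 and 0.609N + M = 793.
Substituting M = 793 - 0.609N into the first: N(1 - 0.362·0.609) = 849 - 0.362·793.
So N* = 562/0.78 = 721, and then M* = 793 - 0.609·721 = 354.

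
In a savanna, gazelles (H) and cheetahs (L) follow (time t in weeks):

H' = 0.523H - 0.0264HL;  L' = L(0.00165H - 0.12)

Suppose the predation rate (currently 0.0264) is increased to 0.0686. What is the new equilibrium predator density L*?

At the interior fixed point, setting dH/dt = 0 with H > 0 fixes L* = (prey growth rate)/(HL coefficient) — independent of the other coefficients.
With the change, L* = 0.523/0.0686 = 7.62; it falls from 19.8.

L* ≈ 7.62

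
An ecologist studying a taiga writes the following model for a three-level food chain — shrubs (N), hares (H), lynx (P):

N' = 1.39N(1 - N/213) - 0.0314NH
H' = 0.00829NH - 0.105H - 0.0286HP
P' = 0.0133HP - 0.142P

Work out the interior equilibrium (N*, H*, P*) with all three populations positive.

From dP/dt = 0: 0.0133H* = 0.142, so H* = 10.7.
From dN/dt = 0: 1.39(1 - N*/213) = 0.0314·10.7, giving N* = 213·(1 - 0.241) = 162.
From dH/dt = 0: 0.00829·162 - 0.105 = 0.0286P*, so P* = 1.23/0.0286 = 43.2.

N* ≈ 162, H* ≈ 10.7, P* ≈ 43.2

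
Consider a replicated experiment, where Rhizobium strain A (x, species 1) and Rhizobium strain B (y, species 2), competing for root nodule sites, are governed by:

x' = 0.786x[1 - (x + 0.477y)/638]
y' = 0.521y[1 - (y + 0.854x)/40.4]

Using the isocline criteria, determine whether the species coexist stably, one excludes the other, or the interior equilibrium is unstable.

species 1 excludes species 2

Compare the nullcline intercepts: K1/α12 = 638/0.477 = 1340 > K2 = 40.4; K2/α21 = 40.4/0.854 = 47.3 < K1 = 638.
Since the inequalities point opposite ways, species 1 can invade but species 2 cannot.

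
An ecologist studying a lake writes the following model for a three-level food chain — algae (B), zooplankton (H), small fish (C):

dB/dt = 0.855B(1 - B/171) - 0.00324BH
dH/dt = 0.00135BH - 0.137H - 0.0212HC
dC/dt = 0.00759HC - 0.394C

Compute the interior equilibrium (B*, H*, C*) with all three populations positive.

From dC/dt = 0: 0.00759H* = 0.394, so H* = 51.9.
From dB/dt = 0: 0.855(1 - B*/171) = 0.00324·51.9, giving B* = 171·(1 - 0.197) = 137.
From dH/dt = 0: 0.00135·137 - 0.137 = 0.0212C*, so C* = 0.0484/0.0212 = 2.28.

B* ≈ 137, H* ≈ 51.9, C* ≈ 2.28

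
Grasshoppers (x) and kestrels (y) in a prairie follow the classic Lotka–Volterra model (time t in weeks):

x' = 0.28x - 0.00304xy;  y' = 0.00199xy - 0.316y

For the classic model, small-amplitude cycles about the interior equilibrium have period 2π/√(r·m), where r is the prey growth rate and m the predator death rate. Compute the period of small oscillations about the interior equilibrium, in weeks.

T ≈ 21.1 weeks

Here r = 0.28 and m = 0.316, so r·m = 0.0885.
ω = √0.0885 = 0.297 per week, hence T = 2π/ω ≈ 21.1 weeks.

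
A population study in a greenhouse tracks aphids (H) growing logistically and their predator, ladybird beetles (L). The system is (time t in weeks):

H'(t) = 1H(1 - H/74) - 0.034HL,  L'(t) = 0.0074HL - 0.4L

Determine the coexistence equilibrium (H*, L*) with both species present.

H* ≈ 54.1, L* ≈ 7.93

From dL/dt = 0 with L > 0: 0.0074H* = 0.4, so H* = 54.1.
Substitute into dH/dt = 0: 1(1 - 54.1/74) = 0.034L*.
The bracket is 0.27, giving L* = 0.27/0.034 = 7.93.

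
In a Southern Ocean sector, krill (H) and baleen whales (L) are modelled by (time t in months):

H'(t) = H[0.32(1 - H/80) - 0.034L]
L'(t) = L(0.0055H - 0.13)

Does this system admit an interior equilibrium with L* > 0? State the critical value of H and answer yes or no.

The predator equation gives dL/dt > 0 only when H > 0.13/0.0055 = 23.6.
Without the predator, H → K = 80. Since 80 > 23.6, the predator can invade and persist.

Threshold H = 23.6; K > 23.6, so yes, the predator persists.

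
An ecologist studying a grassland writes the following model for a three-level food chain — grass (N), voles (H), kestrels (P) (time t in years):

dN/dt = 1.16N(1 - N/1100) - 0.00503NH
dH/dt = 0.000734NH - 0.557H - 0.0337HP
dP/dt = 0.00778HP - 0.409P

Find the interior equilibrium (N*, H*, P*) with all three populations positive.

From dP/dt = 0: 0.00778H* = 0.409, so H* = 52.6.
From dN/dt = 0: 1.16(1 - N*/1100) = 0.00503·52.6, giving N* = 1100·(1 - 0.228) = 849.
From dH/dt = 0: 0.000734·849 - 0.557 = 0.0337P*, so P* = 0.0663/0.0337 = 1.97.

N* ≈ 849, H* ≈ 52.6, P* ≈ 1.97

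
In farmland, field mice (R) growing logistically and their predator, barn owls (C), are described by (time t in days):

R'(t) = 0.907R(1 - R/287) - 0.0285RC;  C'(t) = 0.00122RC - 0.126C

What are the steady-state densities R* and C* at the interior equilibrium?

From dC/dt = 0 with C > 0: 0.00122R* = 0.126, so R* = 103.
Substitute into dR/dt = 0: 0.907(1 - 103/287) = 0.0285C*.
The bracket is 0.64, giving C* = 0.581/0.0285 = 20.4.

R* ≈ 103, C* ≈ 20.4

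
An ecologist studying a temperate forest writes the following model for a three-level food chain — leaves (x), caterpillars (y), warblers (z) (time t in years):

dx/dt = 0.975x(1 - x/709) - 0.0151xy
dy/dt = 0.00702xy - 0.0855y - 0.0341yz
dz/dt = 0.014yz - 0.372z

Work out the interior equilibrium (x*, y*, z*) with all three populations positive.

From dz/dt = 0: 0.014y* = 0.372, so y* = 26.6.
From dx/dt = 0: 0.975(1 - x*/709) = 0.0151·26.6, giving x* = 709·(1 - 0.412) = 417.
From dy/dt = 0: 0.00702·417 - 0.0855 = 0.0341z*, so z* = 2.84/0.0341 = 83.4.

x* ≈ 417, y* ≈ 26.6, z* ≈ 83.4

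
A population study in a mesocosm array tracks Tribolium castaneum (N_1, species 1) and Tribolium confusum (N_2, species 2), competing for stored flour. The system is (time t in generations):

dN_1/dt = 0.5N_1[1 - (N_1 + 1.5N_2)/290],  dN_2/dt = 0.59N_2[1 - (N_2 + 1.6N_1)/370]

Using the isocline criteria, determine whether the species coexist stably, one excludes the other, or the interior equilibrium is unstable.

unstable coexistence (outcome depends on initial conditions)

Compare the nullcline intercepts: K1/α12 = 290/1.5 = 193 < K2 = 370; K2/α21 = 370/1.6 = 231 < K1 = 290.
Since both are reversed, neither can invade when rare; the interior point is a saddle.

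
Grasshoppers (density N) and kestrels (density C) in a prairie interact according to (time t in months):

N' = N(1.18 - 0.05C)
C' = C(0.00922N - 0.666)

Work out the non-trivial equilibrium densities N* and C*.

Set dC/dt = 0 with C > 0: 0.00922N - 0.666 = 0, so N* = 0.666/0.00922 = 72.2.
Set dN/dt = 0 with N > 0: 1.18 - 0.05C = 0, so C* = 1.18/0.05 = 23.6.

N* ≈ 72.2, C* ≈ 23.6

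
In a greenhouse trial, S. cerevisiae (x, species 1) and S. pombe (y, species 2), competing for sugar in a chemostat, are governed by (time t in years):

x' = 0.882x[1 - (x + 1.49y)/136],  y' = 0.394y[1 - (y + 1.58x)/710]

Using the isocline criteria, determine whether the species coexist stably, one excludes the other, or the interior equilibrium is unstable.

Compare the nullcline intercepts: K1/α12 = 136/1.49 = 91.3 < K2 = 710; K2/α21 = 710/1.58 = 449 > K1 = 136.
Since the inequalities point opposite ways, species 2 can invade but species 1 cannot.

species 2 excludes species 1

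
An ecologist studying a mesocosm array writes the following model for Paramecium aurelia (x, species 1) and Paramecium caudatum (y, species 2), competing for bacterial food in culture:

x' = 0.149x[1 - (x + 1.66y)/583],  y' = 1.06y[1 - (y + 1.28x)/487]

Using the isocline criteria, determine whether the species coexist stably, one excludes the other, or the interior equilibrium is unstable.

Compare the nullcline intercepts: K1/α12 = 583/1.66 = 351 < K2 = 487; K2/α21 = 487/1.28 = 380 < K1 = 583.
Since both are reversed, neither can invade when rare; the interior point is a saddle.

unstable coexistence (outcome depends on initial conditions)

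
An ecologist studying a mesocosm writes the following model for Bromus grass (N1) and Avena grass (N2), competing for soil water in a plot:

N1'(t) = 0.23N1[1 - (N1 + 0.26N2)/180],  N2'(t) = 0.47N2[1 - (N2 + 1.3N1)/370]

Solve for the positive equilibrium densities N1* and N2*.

Setting both brackets to zero gives the nullclines N1 + 0.26N2 = 180 and 1.3N1 + N2 = 370.
Substituting N2 = 370 - 1.3N1 into the first: N1(1 - 0.26·1.3) = 180 - 0.26·370.
So N1* = 83.8/0.662 = 127, and then N2* = 370 - 1.3·127 = 205.

N1* ≈ 127, N2* ≈ 205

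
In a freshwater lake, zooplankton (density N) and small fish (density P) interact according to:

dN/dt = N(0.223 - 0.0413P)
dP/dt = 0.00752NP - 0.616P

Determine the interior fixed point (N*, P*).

N* ≈ 81.9, P* ≈ 5.4

Set dP/dt = 0 with P > 0: 0.00752N - 0.616 = 0, so N* = 0.616/0.00752 = 81.9.
Set dN/dt = 0 with N > 0: 0.223 - 0.0413P = 0, so P* = 0.223/0.0413 = 5.4.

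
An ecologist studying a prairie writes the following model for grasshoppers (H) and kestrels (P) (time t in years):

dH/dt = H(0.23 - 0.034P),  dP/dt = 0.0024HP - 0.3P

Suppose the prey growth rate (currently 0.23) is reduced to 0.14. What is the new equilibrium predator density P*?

P* ≈ 4.12

At the interior fixed point, setting dH/dt = 0 with H > 0 fixes P* = (prey growth rate)/(HP coefficient) — independent of the other coefficients.
With the change, P* = 0.14/0.034 = 4.12; it falls from 6.76.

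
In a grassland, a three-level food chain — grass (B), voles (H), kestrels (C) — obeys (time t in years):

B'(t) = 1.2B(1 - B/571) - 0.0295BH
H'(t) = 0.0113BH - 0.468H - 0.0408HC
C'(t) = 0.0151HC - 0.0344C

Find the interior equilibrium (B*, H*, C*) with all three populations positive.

B* ≈ 539, H* ≈ 2.28, C* ≈ 138

From dC/dt = 0: 0.0151H* = 0.0344, so H* = 2.28.
From dB/dt = 0: 1.2(1 - B*/571) = 0.0295·2.28, giving B* = 571·(1 - 0.056) = 539.
From dH/dt = 0: 0.0113·539 - 0.468 = 0.0408C*, so C* = 5.62/0.0408 = 138.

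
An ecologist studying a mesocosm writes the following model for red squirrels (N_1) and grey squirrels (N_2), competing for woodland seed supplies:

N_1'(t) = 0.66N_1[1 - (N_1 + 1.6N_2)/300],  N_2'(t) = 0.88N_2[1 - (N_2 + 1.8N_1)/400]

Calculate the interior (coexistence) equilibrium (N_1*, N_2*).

N_1* ≈ 181, N_2* ≈ 74.5

Setting both brackets to zero gives the nullclines N_1 + 1.6N_2 = 300 and 1.8N_1 + N_2 = 400.
Substituting N_2 = 400 - 1.8N_1 into the first: N_1(1 - 1.6·1.8) = 300 - 1.6·400.
So N_1* = -340/-1.88 = 181, and then N_2* = 400 - 1.8·181 = 74.5.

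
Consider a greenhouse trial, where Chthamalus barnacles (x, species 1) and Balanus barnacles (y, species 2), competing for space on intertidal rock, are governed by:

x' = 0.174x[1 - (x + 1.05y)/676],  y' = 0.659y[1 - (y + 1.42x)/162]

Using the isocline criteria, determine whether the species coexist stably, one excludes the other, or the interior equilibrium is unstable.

species 1 excludes species 2

Compare the nullcline intercepts: K1/α12 = 676/1.05 = 644 > K2 = 162; K2/α21 = 162/1.42 = 114 < K1 = 676.
Since the inequalities point opposite ways, species 1 can invade but species 2 cannot.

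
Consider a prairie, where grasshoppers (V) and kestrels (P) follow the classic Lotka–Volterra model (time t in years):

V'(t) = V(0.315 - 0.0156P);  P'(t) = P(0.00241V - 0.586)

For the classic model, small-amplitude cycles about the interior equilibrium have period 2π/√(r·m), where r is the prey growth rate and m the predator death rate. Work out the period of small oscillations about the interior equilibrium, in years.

Here r = 0.315 and m = 0.586, so r·m = 0.185.
ω = √0.185 = 0.43 per year, hence T = 2π/ω ≈ 14.6 years.

T ≈ 14.6 years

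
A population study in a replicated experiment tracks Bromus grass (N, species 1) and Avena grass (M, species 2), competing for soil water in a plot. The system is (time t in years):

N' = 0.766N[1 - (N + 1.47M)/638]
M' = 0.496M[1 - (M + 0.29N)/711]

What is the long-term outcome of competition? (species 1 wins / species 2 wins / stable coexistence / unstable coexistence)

species 2 excludes species 1

Compare the nullcline intercepts: K1/α12 = 638/1.47 = 434 < K2 = 711; K2/α21 = 711/0.29 = 2450 > K1 = 638.
Since the inequalities point opposite ways, species 2 can invade but species 1 cannot.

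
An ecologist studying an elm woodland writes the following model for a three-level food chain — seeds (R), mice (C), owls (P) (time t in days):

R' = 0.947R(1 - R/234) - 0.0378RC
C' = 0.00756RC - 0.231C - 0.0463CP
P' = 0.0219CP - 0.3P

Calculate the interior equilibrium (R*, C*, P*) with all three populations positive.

From dP/dt = 0: 0.0219C* = 0.3, so C* = 13.7.
From dR/dt = 0: 0.947(1 - R*/234) = 0.0378·13.7, giving R* = 234·(1 - 0.547) = 106.
From dC/dt = 0: 0.00756·106 - 0.231 = 0.0463P*, so P* = 0.571/0.0463 = 12.3.

R* ≈ 106, C* ≈ 13.7, P* ≈ 12.3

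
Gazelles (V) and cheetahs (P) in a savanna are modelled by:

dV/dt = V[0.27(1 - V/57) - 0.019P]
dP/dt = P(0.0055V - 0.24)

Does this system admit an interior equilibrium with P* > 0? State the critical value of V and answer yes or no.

Threshold V = 43.6; K > 43.6, so yes, the predator persists.

The predator equation gives dP/dt > 0 only when V > 0.24/0.0055 = 43.6.
Without the predator, V → K = 57. Since 57 > 43.6, the predator can invade and persist.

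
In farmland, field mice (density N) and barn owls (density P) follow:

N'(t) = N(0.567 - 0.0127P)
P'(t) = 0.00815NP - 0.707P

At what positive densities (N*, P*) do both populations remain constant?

Set dP/dt = 0 with P > 0: 0.00815N - 0.707 = 0, so N* = 0.707/0.00815 = 86.7.
Set dN/dt = 0 with N > 0: 0.567 - 0.0127P = 0, so P* = 0.567/0.0127 = 44.6.

N* ≈ 86.7, P* ≈ 44.6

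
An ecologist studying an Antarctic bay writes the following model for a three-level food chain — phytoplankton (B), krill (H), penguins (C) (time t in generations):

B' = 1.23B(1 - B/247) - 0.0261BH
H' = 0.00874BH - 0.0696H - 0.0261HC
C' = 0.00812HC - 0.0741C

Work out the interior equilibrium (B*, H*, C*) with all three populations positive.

From dC/dt = 0: 0.00812H* = 0.0741, so H* = 9.13.
From dB/dt = 0: 1.23(1 - B*/247) = 0.0261·9.13, giving B* = 247·(1 - 0.194) = 199.
From dH/dt = 0: 0.00874·199 - 0.0696 = 0.0261C*, so C* = 1.67/0.0261 = 64.

B* ≈ 199, H* ≈ 9.13, C* ≈ 64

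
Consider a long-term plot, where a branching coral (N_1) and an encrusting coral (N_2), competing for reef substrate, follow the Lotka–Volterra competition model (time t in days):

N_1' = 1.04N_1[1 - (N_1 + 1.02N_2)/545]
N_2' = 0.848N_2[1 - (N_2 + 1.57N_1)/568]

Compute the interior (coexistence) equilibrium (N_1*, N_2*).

N_1* ≈ 57.1, N_2* ≈ 478

Setting both brackets to zero gives the nullclines N_1 + 1.02N_2 = 545 and 1.57N_1 + N_2 = 568.
Substituting N_2 = 568 - 1.57N_1 into the first: N_1(1 - 1.02·1.57) = 545 - 1.02·568.
So N_1* = -34.4/-0.601 = 57.1, and then N_2* = 568 - 1.57·57.1 = 478.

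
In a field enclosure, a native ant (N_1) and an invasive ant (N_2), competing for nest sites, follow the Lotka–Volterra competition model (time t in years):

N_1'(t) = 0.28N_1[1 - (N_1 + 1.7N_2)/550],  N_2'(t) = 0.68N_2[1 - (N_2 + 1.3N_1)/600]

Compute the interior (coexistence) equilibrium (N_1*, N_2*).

Setting both brackets to zero gives the nullclines N_1 + 1.7N_2 = 550 and 1.3N_1 + N_2 = 600.
Substituting N_2 = 600 - 1.3N_1 into the first: N_1(1 - 1.7·1.3) = 550 - 1.7·600.
So N_1* = -470/-1.21 = 388, and then N_2* = 600 - 1.3·388 = 95.

N_1* ≈ 388, N_2* ≈ 95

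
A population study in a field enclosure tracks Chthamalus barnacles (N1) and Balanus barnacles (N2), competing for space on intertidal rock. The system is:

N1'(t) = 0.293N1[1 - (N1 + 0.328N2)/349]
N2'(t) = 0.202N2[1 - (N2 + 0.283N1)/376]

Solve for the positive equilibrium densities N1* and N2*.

Setting both brackets to zero gives the nullclines N1 + 0.328N2 = 349 and 0.283N1 + N2 = 376.
Substituting N2 = 376 - 0.283N1 into the first: N1(1 - 0.328·0.283) = 349 - 0.328·376.
So N1* = 226/0.907 = 249, and then N2* = 376 - 0.283·249 = 306.

N1* ≈ 249, N2* ≈ 306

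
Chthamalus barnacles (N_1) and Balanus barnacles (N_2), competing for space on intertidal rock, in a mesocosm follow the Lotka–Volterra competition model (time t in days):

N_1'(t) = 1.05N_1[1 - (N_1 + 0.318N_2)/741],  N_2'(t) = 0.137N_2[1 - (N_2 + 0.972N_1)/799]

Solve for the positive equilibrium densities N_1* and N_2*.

Setting both brackets to zero gives the nullclines N_1 + 0.318N_2 = 741 and 0.972N_1 + N_2 = 799.
Substituting N_2 = 799 - 0.972N_1 into the first: N_1(1 - 0.318·0.972) = 741 - 0.318·799.
So N_1* = 487/0.691 = 705, and then N_2* = 799 - 0.972·705 = 114.

N_1* ≈ 705, N_2* ≈ 114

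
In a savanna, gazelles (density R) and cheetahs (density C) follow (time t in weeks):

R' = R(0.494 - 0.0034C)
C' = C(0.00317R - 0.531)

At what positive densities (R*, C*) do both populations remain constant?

Set dC/dt = 0 with C > 0: 0.00317R - 0.531 = 0, so R* = 0.531/0.00317 = 168.
Set dR/dt = 0 with R > 0: 0.494 - 0.0034C = 0, so C* = 0.494/0.0034 = 145.

R* ≈ 168, C* ≈ 145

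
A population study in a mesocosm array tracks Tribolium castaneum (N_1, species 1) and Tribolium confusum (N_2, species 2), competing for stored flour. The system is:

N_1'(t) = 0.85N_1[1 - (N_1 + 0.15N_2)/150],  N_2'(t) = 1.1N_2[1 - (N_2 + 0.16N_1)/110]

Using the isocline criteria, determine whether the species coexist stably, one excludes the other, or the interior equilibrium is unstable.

Compare the nullcline intercepts: K1/α12 = 150/0.15 = 1000 > K2 = 110; K2/α21 = 110/0.16 = 688 > K1 = 150.
Since both inequalities hold, each species can invade when rare, so the interior equilibrium is stable.

stable coexistence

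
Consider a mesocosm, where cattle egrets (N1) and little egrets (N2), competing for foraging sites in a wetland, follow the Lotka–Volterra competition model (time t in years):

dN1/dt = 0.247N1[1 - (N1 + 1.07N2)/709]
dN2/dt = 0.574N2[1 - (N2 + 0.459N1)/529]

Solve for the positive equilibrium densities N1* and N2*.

N1* ≈ 281, N2* ≈ 400

Setting both brackets to zero gives the nullclines N1 + 1.07N2 = 709 and 0.459N1 + N2 = 529.
Substituting N2 = 529 - 0.459N1 into the first: N1(1 - 1.07·0.459) = 709 - 1.07·529.
So N1* = 143/0.509 = 281, and then N2* = 529 - 0.459·281 = 400.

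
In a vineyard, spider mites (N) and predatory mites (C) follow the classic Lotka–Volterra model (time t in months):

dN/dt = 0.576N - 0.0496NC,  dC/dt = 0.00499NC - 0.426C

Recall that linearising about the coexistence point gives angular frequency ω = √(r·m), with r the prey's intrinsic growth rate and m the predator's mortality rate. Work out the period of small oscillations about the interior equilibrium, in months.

Here r = 0.576 and m = 0.426, so r·m = 0.245.
ω = √0.245 = 0.495 per month, hence T = 2π/ω ≈ 12.7 months.

T ≈ 12.7 months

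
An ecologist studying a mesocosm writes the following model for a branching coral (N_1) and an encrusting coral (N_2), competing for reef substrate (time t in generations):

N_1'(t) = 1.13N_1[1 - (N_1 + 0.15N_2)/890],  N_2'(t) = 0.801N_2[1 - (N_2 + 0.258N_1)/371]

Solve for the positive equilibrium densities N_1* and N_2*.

N_1* ≈ 868, N_2* ≈ 147

Setting both brackets to zero gives the nullclines N_1 + 0.15N_2 = 890 and 0.258N_1 + N_2 = 371.
Substituting N_2 = 371 - 0.258N_1 into the first: N_1(1 - 0.15·0.258) = 890 - 0.15·371.
So N_1* = 834/0.961 = 868, and then N_2* = 371 - 0.258·868 = 147.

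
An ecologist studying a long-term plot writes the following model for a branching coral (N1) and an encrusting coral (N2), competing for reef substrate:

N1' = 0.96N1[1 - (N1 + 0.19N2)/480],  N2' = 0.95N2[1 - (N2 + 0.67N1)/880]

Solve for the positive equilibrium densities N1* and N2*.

Setting both brackets to zero gives the nullclines N1 + 0.19N2 = 480 and 0.67N1 + N2 = 880.
Substituting N2 = 880 - 0.67N1 into the first: N1(1 - 0.19·0.67) = 480 - 0.19·880.
So N1* = 313/0.873 = 358, and then N2* = 880 - 0.67·358 = 640.

N1* ≈ 358, N2* ≈ 640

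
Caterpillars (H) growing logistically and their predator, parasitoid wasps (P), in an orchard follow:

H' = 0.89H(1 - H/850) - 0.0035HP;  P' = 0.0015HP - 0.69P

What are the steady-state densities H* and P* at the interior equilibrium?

From dP/dt = 0 with P > 0: 0.0015H* = 0.69, so H* = 460.
Substitute into dH/dt = 0: 0.89(1 - 460/850) = 0.0035P*.
The bracket is 0.459, giving P* = 0.408/0.0035 = 117.

H* ≈ 460, P* ≈ 117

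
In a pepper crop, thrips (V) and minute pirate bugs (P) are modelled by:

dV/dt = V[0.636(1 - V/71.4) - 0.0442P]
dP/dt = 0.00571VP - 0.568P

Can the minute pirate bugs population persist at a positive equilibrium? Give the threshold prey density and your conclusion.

Threshold V = 99.5; K < 99.5, so no, the predator goes extinct.

The predator equation gives dP/dt > 0 only when V > 0.568/0.00571 = 99.5.
Without the predator, V → K = 71.4. Since 71.4 < 99.5, the predator cannot invade.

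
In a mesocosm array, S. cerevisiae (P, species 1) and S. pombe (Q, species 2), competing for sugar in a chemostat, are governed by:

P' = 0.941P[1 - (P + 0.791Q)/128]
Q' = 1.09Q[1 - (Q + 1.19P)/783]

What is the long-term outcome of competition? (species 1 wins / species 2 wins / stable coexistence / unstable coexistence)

Compare the nullcline intercepts: K1/α12 = 128/0.791 = 162 < K2 = 783; K2/α21 = 783/1.19 = 658 > K1 = 128.
Since the inequalities point opposite ways, species 2 can invade but species 1 cannot.

species 2 excludes species 1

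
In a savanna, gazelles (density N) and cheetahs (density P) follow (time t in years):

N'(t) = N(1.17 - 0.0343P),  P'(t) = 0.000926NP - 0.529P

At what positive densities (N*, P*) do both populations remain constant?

N* ≈ 571, P* ≈ 34.1

Set dP/dt = 0 with P > 0: 0.000926N - 0.529 = 0, so N* = 0.529/0.000926 = 571.
Set dN/dt = 0 with N > 0: 1.17 - 0.0343P = 0, so P* = 1.17/0.0343 = 34.1.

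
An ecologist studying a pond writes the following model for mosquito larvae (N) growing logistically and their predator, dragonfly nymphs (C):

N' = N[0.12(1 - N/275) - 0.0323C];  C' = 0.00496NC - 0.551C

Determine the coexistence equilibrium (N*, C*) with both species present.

From dC/dt = 0 with C > 0: 0.00496N* = 0.551, so N* = 111.
Substitute into dN/dt = 0: 0.12(1 - 111/275) = 0.0323C*.
The bracket is 0.596, giving C* = 0.0715/0.0323 = 2.21.

N* ≈ 111, C* ≈ 2.21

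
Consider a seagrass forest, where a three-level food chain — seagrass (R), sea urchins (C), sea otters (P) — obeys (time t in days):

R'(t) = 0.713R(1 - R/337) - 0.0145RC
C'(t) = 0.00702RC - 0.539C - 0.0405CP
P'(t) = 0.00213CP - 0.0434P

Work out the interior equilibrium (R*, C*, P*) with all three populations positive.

From dP/dt = 0: 0.00213C* = 0.0434, so C* = 20.4.
From dR/dt = 0: 0.713(1 - R*/337) = 0.0145·20.4, giving R* = 337·(1 - 0.414) = 197.
From dC/dt = 0: 0.00702·197 - 0.539 = 0.0405P*, so P* = 0.846/0.0405 = 20.9.

R* ≈ 197, C* ≈ 20.4, P* ≈ 20.9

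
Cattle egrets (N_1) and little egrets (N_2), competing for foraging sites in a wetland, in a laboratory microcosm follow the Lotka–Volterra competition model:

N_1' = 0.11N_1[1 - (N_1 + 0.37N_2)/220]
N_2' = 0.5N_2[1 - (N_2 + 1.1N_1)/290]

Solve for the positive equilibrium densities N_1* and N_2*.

Setting both brackets to zero gives the nullclines N_1 + 0.37N_2 = 220 and 1.1N_1 + N_2 = 290.
Substituting N_2 = 290 - 1.1N_1 into the first: N_1(1 - 0.37·1.1) = 220 - 0.37·290.
So N_1* = 113/0.593 = 190, and then N_2* = 290 - 1.1·190 = 80.9.

N_1* ≈ 190, N_2* ≈ 80.9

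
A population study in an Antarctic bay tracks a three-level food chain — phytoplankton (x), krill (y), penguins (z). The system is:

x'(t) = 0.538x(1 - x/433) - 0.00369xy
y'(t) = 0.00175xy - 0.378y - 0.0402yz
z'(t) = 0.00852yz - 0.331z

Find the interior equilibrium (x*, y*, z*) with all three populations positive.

From dz/dt = 0: 0.00852y* = 0.331, so y* = 38.8.
From dx/dt = 0: 0.538(1 - x*/433) = 0.00369·38.8, giving x* = 433·(1 - 0.266) = 318.
From dy/dt = 0: 0.00175·318 - 0.378 = 0.0402z*, so z* = 0.178/0.0402 = 4.42.

x* ≈ 318, y* ≈ 38.8, z* ≈ 4.42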